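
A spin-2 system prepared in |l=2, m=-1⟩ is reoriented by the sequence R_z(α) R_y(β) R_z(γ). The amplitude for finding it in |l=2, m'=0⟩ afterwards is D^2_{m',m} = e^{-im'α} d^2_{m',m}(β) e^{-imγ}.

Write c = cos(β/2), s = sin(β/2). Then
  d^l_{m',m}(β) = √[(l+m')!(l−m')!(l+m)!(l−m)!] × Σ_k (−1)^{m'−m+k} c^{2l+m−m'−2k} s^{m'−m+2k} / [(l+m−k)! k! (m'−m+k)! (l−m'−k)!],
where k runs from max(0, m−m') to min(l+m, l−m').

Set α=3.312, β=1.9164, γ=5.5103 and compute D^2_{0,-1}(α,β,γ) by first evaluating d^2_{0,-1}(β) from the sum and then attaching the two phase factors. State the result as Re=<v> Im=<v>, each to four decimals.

D^2_{0,-1}(3.3120,1.9164,5.5103) = e^{-i·0·3.3120}·d^2_{0,-1}(1.9164)·e^{-i·-1·5.5103}. Compute d first:
With c≡cos(β/2)=0.574994 and s≡sin(β/2)=0.818158, N=[2·2·1·6]^{1/2}=4.898979
Admissible k: 0..1 (factorial args all ≥0)
  k=0: (−1)^1·4.8990/(2)·0.5750^3·0.8182^1 = -0.380980
  k=1: (−1)^2·4.8990/(2)·0.5750^1·0.8182^3 = +0.771347
d^2_{0,-1}(1.9164) = -0.380980 +0.771347 = +0.390368
Attach z-rotation phases: D = e^{-i(0)(3.3120)}·(+0.390368)·e^{-i(-1)(5.5103)} = +0.279464-0.272556i

Re=0.2795 Im=-0.2726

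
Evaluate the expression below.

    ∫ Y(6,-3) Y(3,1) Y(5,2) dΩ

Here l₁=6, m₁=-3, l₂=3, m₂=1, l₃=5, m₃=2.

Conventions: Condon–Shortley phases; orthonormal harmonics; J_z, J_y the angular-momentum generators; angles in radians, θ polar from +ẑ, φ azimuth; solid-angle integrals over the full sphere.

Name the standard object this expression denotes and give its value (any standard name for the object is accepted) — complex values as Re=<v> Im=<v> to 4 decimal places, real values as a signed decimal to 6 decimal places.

Gaunt coefficient, -0.152880

This is a Gaunt coefficient — the integral of a triple product of spherical harmonics over the sphere.
m-sum 0 ✓  L=14 even ✓  3≤5≤9 ✓
Π(2lᵢ+1) = 13×7×11 = 1001
triangle coeff Δ(6,3,5) = 1/675675
Σ_t [1,3]: t=1:−1/8640 t=2:+1/2304 t=3:−1/8640 = 7/34560
(3j)²=7/429 [(6 3 5; 0 0 0)], sign=-1
Σ_t [2,4]: t=2:+1/40320 t=3:−1/8640 t=4:+1/34560 = -1/16128
(3j)²=18/1001 [(6 3 5; -3 1 2)], sign=+1
⇒ 4πI² = 42/143
I = (-1)√(42/143/(4π)) = -0.15288036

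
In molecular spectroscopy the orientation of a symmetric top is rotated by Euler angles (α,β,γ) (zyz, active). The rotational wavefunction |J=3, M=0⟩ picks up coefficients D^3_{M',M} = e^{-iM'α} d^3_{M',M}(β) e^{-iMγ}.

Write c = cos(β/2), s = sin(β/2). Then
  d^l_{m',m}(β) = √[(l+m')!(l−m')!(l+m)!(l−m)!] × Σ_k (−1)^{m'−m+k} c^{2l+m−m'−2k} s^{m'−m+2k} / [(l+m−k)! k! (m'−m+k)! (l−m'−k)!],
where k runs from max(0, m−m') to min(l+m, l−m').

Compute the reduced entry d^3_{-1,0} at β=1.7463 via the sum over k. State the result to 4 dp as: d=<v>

d=-0.3614

d^3_{-1,0}(β=1.7463) via the finite sum:
With c≡cos(β/2)=0.642416 and s≡sin(β/2)=0.766356, N=[2·24·6·6]^{1/2}=41.569219
k: max(0,(0)−(-1))=1 … min(3+(0),3−(-1))=3
  k=1: (−1)^0·41.5692/(12)·0.6424^5·0.7664^1 = +0.290471
  k=2: (−1)^1·41.5692/(4)·0.6424^3·0.7664^3 = -1.240088
  k=3: (−1)^2·41.5692/(12)·0.6424^1·0.7664^5 = +0.588248
d^3_{-1,0}(1.7463) = +0.290471 -1.240088 +0.588248 = -0.361370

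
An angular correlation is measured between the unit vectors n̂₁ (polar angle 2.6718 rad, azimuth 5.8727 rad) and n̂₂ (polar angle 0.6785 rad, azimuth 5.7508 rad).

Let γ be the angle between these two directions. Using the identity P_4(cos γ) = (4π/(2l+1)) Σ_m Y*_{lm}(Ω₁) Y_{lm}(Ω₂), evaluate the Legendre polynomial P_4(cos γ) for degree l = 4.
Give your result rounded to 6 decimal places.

Expand P_4 via completeness: Σ_{m} conj(Y_{4,m}) at Ω₁ times Y_{4,m} at Ω₂ —
  term(m=-4) = +0.001128+0.000598i   from Y*(Ω₁)=-0.001321-0.018539i, Y(Ω₂)=-0.036402+0.058224i
  term(m=-3) = -0.023296-0.008920i   from Y*(Ω₁)=-0.034466+0.097640i, Y(Ω₂)=-0.006350+0.240829i
  term(m=-2) = +0.129783+0.032283i   from Y*(Ω₁)=+0.213307-0.229049i, Y(Ω₂)=+0.207109+0.373740i
  term(m=-1) = -0.139675-0.017111i   from Y*(Ω₁)=-0.449209+0.195500i, Y(Ω₂)=+0.247483+0.145799i
  term(m=+0) = -0.033116+0.000000i   from Y*(Ω₁)=+0.134607-0.000000i, Y(Ω₂)=-0.246023+0.000000i
  term(m=+1) = -0.139675+0.017111i   from Y*(Ω₁)=+0.449209+0.195500i, Y(Ω₂)=-0.247483+0.145799i
  term(m=+2) = +0.129783-0.032283i   from Y*(Ω₁)=+0.213307+0.229049i, Y(Ω₂)=+0.207109-0.373740i
  term(m=+3) = -0.023296+0.008920i   from Y*(Ω₁)=+0.034466+0.097640i, Y(Ω₂)=+0.006350+0.240829i
  term(m=+4) = +0.001128-0.000598i   from Y*(Ω₁)=-0.001321+0.018539i, Y(Ω₂)=-0.036402-0.058224i
Σ over m = -0.097238-0.000000i; ×(4π/9) → -0.135770-0.000000i. Real part: -0.135770

-0.135770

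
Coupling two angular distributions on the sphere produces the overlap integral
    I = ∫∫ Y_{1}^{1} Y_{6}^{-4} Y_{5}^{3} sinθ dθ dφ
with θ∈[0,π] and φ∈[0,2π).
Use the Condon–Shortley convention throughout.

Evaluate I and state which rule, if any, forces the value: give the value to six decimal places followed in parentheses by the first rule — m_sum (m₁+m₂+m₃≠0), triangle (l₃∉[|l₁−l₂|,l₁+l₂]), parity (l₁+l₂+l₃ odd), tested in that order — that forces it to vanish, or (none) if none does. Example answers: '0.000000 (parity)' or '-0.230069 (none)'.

0.274090 (none)

m-sum 0 ✓  L=12 even ✓  5≤5≤7 ✓
Π(2lᵢ+1) = 3×13×11 = 429
triangle coeff Δ(1,6,5) = 1/858
Σ_t [1,1]: t=1:−1/14400 = -1/14400
(3j)²=6/143 [(1 6 5; 0 0 0)], sign=+1
Σ_t [0,0]: t=0:+1/161280 = 1/161280
(3j)²=15/286 [(1 6 5; 1 -4 3)], sign=+1
⇒ 4πI² = 135/143
I = (+1)√(135/143/(4π)) = 0.27409047
No selection rule forces the value: the integral is nonzero (none).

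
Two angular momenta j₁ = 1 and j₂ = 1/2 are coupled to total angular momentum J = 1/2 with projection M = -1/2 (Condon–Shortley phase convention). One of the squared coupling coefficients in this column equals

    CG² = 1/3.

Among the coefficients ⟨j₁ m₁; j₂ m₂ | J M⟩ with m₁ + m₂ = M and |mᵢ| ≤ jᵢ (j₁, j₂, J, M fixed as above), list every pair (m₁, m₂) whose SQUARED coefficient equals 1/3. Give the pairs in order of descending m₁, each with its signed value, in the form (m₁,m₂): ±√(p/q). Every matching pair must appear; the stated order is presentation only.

Admissible pairs with m₁+m₂ = M = -1/2: (-1,1/2), (0,-1/2)
  (m₁,m₂)=(0,-1/2): CG² = 1/3, CG = +√(1/3)   ← matches the target
  (m₁,m₂)=(-1,1/2): CG² = 2/3, CG = −√(2/3)
Pairs with CG² = 1/3: (0,-1/2): +√(1/3)

(0,-1/2): +√(1/3)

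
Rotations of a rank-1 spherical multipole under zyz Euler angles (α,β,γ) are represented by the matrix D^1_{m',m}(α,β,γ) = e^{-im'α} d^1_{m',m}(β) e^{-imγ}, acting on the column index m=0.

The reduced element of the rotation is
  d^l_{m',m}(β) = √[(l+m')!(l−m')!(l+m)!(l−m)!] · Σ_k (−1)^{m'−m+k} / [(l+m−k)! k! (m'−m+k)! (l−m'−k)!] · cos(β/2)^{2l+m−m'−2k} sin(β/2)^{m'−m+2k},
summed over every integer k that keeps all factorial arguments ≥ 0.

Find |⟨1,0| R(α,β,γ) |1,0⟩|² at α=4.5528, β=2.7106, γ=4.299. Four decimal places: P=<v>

D^1_{0,0}(4.5528,2.7106,4.2990) = e^{-i·0·4.5528}·d^1_{0,0}(2.7106)·e^{-i·0·4.2990}. Compute d first:
Half-angle: c=0.213832, s=0.976870. N=√(1·1·1·1)=1.000000
The bounds max(0,m−m')=0 and min(l+m,l−m')=1 give 2 terms
  k=0: (−1)^0·1.0000/(1)·0.2138^2·0.9769^0 = +0.045724
  k=1: (−1)^1·1.0000/(1)·0.2138^0·0.9769^2 = -0.954276
d^1_{0,0}(2.7106) = +0.045724 -0.954276 = -0.908551
|D^1_{0,0}|² = |d^1_{0,0}(β)|² = (-0.908551)² = 0.825466 (the z-rotation phases have unit modulus)

P=0.8255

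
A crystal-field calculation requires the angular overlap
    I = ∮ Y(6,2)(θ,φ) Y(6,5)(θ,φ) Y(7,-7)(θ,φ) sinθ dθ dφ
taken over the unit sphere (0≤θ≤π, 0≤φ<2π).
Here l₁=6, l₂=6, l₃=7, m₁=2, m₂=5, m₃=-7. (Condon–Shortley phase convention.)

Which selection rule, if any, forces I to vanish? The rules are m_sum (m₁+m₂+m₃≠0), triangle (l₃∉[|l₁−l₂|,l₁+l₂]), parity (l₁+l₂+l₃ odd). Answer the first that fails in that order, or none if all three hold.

azimuthal sum: 2 + 5 − 7 = 0  ✓
0 ≤ 7 ≤ 12 (triangle on l)  ✓
L = 6 + 6 + 7 = 19 (odd)  ✗

parity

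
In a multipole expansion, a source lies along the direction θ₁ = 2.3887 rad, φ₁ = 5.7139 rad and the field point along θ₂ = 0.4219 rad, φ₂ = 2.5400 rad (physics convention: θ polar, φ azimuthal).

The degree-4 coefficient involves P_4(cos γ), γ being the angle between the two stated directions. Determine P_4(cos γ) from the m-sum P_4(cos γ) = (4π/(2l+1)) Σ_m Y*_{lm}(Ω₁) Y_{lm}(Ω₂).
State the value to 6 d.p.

0.519607

Addition theorem: P_4(cos γ) = (4π/9) Σ_m Y*_{lm}(Ω₁) Y_{lm}(Ω₂), m = −4…4:
  [-4]  conj(Y_{4,-4})(Ω₁) = (-0.062780, -0.073583) ; Y_{4,-4}(Ω₂) = (-0.009229, 0.008346) ; Δ = (0.001194, 0.000155)
  [-3]  conj(Y_{4,-3})(Ω₁) = (0.039892, 0.289233) ; Y_{4,-3}(Ω₂) = (0.018180, -0.076275) ; Δ = (0.022786, 0.002215)
  [-2]  conj(Y_{4,-2})(Ω₁) = (0.178679, -0.387322) ; Y_{4,-2}(Ω₂) = (0.097295, 0.252637) ; Δ = (0.115237, 0.007456)
  [-1]  conj(Y_{4,-1})(Ω₁) = (-0.144615, 0.092548) ; Y_{4,-1}(Ω₂) = (-0.411806, -0.282695) ; Δ = (0.085716, 0.002770)
  [+0]  conj(Y_{4,0})(Ω₁) = (-0.322715, -0.000000) ; Y_{4,0}(Ω₂) = (0.240844, 0.000000) ; Δ = (-0.077724, -0.000000)
  [+1]  conj(Y_{4,1})(Ω₁) = (0.144615, 0.092548) ; Y_{4,1}(Ω₂) = (0.411806, -0.282695) ; Δ = (0.085716, -0.002770)
  [+2]  conj(Y_{4,2})(Ω₁) = (0.178679, 0.387322) ; Y_{4,2}(Ω₂) = (0.097295, -0.252637) ; Δ = (0.115237, -0.007456)
  [+3]  conj(Y_{4,3})(Ω₁) = (-0.039892, 0.289233) ; Y_{4,3}(Ω₂) = (-0.018180, -0.076275) ; Δ = (0.022786, -0.002215)
  [+4]  conj(Y_{4,4})(Ω₁) = (-0.062780, 0.073583) ; Y_{4,4}(Ω₂) = (-0.009229, -0.008346) ; Δ = (0.001194, -0.000155)
Accumulated sum (0.372141, -0.000000); after 4π/(2l+1) scaling, (0.519607, -0.000000) ⇒ P_4 = 0.519607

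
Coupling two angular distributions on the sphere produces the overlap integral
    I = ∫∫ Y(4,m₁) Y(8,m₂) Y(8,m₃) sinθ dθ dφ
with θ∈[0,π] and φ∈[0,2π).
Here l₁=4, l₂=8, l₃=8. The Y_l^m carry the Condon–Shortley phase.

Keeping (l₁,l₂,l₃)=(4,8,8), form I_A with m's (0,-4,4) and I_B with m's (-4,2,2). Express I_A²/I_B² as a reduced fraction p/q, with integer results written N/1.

8/35

Shared (l₁,l₂,l₃)=(4,8,8): N and (l;000)² cancel in I_A²/I_B².
A: Δ = 4!·4!·12!/21! = 1/185175900; Racah Σ t=0..4: t=0:+1/557383680 t=1:−1/78382080 t=2:+1/116121600 t=3:−1/1437004800 t=4:+1/275904921600 = -1/328458240; ⇒ 3j(4 8 8; 0 -4 4)² = 16/4199, sgn -1
B: Δ = 4!·4!·12!/21! = 1/185175900; Racah Σ t=4..4: t=4:+1/298598400 = 1/298598400; ⇒ 3j(4 8 8; -4 2 2)² = 70/4199, sgn +1
I_A²/I_B² = (16/4199)/(70/4199) = 8/35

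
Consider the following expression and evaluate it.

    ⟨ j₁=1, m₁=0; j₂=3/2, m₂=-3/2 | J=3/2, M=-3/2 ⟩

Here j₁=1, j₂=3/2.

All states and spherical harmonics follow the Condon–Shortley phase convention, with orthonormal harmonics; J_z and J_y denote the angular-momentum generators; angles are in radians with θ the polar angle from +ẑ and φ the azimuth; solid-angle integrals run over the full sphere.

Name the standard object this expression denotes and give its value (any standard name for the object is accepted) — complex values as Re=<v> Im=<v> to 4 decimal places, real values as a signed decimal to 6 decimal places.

This is a Clebsch–Gordan (vector-coupling) coefficient.
√[4·1!1!2!/5! · 1!1!0!3!0!3!] = √(12/5)
  +(−1)^0/∏(0,1,1,0,0,2)! = 1/2  (running 1/2)
⟨..|..⟩ = √(12/5)·(1/2) = +0.774597

Clebsch–Gordan coefficient, +√(3/5) ≈ +0.774597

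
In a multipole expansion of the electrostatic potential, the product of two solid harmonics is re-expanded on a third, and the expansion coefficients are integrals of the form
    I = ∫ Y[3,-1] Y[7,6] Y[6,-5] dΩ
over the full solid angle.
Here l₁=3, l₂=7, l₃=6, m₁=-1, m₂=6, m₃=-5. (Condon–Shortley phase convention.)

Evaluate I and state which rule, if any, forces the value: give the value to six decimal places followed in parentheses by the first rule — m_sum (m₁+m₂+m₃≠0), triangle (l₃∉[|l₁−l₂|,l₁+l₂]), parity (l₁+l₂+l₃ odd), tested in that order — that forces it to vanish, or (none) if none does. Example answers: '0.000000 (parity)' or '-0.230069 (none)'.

Rules hold: Σm=0, L=16 even, 4≤6≤10.
N = 7·15·13 = 1365
Δ = 4!·2!·10!/17! = 1/2042040
Racah Σ t=1..3: t=1:−1/207360 t=2:+1/57600 t=3:−1/207360 = 1/129600
⇒ 3j(3 7 6; 0 0 0)² = 168/12155, sgn +1
Racah Σ t=3..4: t=3:−1/21772800 t=4:+1/17418240 = 1/87091200
⇒ 3j(3 7 6; -1 6 -5)² = 11/14280, sgn -1
4πI² = N·(3j₀)²·(3jₘ)² = 21/1445
I = -1·√(0.0145329/4π) = -0.03400719
No selection rule forces the value: the integral is nonzero (none).

-0.034007 (none)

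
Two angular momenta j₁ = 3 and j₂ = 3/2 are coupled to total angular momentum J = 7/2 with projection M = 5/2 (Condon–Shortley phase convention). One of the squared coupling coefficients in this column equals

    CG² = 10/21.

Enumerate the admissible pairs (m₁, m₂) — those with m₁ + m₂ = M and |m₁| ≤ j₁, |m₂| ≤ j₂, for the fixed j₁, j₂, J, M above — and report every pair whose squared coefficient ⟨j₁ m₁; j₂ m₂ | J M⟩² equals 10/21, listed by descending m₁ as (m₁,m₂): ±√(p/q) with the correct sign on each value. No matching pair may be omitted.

Admissible pairs with m₁+m₂ = M = 5/2: (1,3/2), (2,1/2), (3,-1/2)
  (m₁,m₂)=(3,-1/2): CG² = 8/21, CG = +√(8/21)
  (m₁,m₂)=(2,1/2): CG² = 1/7, CG = +√(1/7)
  (m₁,m₂)=(1,3/2): CG² = 10/21, CG = −√(10/21)   ← matches the target
Pairs with CG² = 10/21: (1,3/2): −√(10/21)

(1,3/2): −√(10/21)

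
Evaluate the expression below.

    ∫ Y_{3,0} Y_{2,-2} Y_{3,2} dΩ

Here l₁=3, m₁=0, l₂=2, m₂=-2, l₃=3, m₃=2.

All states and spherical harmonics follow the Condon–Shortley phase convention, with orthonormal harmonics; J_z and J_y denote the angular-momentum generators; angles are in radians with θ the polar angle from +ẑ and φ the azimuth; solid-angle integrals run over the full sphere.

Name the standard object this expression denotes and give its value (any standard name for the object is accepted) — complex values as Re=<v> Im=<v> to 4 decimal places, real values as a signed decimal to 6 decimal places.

Gaunt coefficient, -0.188063

This is a Gaunt coefficient — the integral of a triple product of spherical harmonics over the sphere.
m-sum 0 ✓  L=8 even ✓  1≤3≤5 ✓
Π(2lᵢ+1) = 7×5×7 = 245
triangle coeff Δ(3,2,3) = 1/3780
Σ_t [0,2]: t=0:+1/24 t=1:−1/4 t=2:+1/24 = -1/6
(3j)²=4/105 [(3 2 3; 0 0 0)], sign=+1
Σ_t [0,0]: t=0:+1/24 = 1/24
(3j)²=1/21 [(3 2 3; 0 -2 2)], sign=-1
⇒ 4πI² = 4/9
I = (-1)√(4/9/(4π)) = -0.18806319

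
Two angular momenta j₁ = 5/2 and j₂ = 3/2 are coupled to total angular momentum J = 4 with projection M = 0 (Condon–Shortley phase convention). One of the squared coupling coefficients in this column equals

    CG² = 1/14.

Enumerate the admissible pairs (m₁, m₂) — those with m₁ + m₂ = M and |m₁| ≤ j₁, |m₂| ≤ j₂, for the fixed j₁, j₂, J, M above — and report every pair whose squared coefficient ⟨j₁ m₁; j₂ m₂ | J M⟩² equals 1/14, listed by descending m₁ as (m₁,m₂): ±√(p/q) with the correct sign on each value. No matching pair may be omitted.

Admissible pairs with m₁+m₂ = M = 0: (-3/2,3/2), (-1/2,1/2), (1/2,-1/2), (3/2,-3/2)
  (m₁,m₂)=(3/2,-3/2): CG² = 1/14, CG = +√(1/14)   ← matches the target
  (m₁,m₂)=(1/2,-1/2): CG² = 3/7, CG = +√(3/7)
  (m₁,m₂)=(-1/2,1/2): CG² = 3/7, CG = +√(3/7)
  (m₁,m₂)=(-3/2,3/2): CG² = 1/14, CG = +√(1/14)   ← matches the target
Pairs with CG² = 1/14: (3/2,-3/2): +√(1/14); (-3/2,3/2): +√(1/14)

(3/2,-3/2): +√(1/14); (-3/2,3/2): +√(1/14)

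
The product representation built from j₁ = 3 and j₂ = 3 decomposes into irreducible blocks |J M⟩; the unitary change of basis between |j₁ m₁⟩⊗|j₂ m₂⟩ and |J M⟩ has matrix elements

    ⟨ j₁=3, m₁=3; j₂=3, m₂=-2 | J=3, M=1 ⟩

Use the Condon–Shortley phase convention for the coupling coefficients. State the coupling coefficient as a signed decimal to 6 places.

+√(1/3) = +0.577350

triangle: 3!·3!·3!/10! = 216/3628800
(j±m)!: 6!·0!·1!·5!·4!·2! = 4147200
prefactor² = (2J+1)·Δ·N² = 1728
  k=0: +1/(0!·3!·0!·1!·3!·2!) = 1/72
Σ = 1/72  ⇒  CG² = 1728·(1/72)² = 1/3
CG = +√(1/3) = +0.577350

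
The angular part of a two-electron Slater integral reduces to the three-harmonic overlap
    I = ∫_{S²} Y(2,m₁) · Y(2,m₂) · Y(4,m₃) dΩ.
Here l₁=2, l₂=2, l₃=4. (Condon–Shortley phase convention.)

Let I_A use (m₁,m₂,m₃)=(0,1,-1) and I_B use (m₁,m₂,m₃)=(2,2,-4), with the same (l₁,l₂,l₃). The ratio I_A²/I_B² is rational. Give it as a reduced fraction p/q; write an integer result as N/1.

3/7

l's match ⇒ only the (l;m) 3-j factors differ between A and B.
A: triangle coeff Δ(2,2,4) = 1/630; Σ_t [0,0]: t=0:+1/24 = 1/24; (3j)²=1/21 [(2 2 4; 0 1 -1)], sign=-1
B: triangle coeff Δ(2,2,4) = 1/630; Σ_t [0,0]: t=0:+1/576 = 1/576; (3j)²=1/9 [(2 2 4; 2 2 -4)], sign=+1
I_A²/I_B² = (1/21)/(1/9) = 3/7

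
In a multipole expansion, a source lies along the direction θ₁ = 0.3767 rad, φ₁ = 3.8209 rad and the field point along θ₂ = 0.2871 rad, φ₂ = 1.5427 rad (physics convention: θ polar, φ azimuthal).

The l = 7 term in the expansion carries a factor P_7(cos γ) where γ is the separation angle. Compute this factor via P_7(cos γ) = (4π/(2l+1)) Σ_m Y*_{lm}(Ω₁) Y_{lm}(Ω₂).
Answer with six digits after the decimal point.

Addition theorem: P_7(cos γ) = (4π/15) Σ_m Y*_{lm}(Ω₁) Y_{lm}(Ω₂), m = −7…7:
  [-7]  conj(Y_{7,-7})(Ω₁) = -0.00002 + 0.00046j ; Y_{7,-7}(Ω₂) = -0.00001 + 0.00007j ; Δ = -0.00000 - 0.00000j
  [-6]  conj(Y_{7,-6})(Ω₁) = -0.00256 - 0.00347j ; Y_{7,-6}(Ω₂) = -0.00091 - 0.00016j ; Δ = 0.00000 + 0.00000j
  [-5]  conj(Y_{7,-5})(Ω₁) = 0.02449 + 0.00638j ; Y_{7,-5}(Ω₂) = 0.00103 - 0.00725j ; Δ = 0.00007 - 0.00017j
  [-4]  conj(Y_{7,-4})(Ω₁) = -0.09384 + 0.04240j ; Y_{7,-4}(Ω₂) = 0.04028 + 0.00455j ; Δ = -0.00397 + 0.00128j
  [-3]  conj(Y_{7,-3})(Ω₁) = 0.13106 - 0.25986j ; Y_{7,-3}(Ω₂) = -0.01338 + 0.15840j ; Δ = 0.03941 + 0.02424j
  [-2]  conj(Y_{7,-2})(Ω₁) = 0.11112 + 0.51583j ; Y_{7,-2}(Ω₂) = -0.41815 - 0.02352j ; Δ = -0.03433 - 0.21831j
  [-1]  conj(Y_{7,-1})(Ω₁) = -0.34700 - 0.28021j ; Y_{7,-1}(Ω₂) = 0.01739 - 0.61890j ; Δ = -0.17946 + 0.20989j
  [+0]  conj(Y_{7,0})(Ω₁) = -0.21683 + 0.00000j ; Y_{7,0}(Ω₂) = 0.14918 + 0.00000j ; Δ = -0.03235 + 0.00000j
  [+1]  conj(Y_{7,1})(Ω₁) = 0.34700 - 0.28021j ; Y_{7,1}(Ω₂) = -0.01739 - 0.61890j ; Δ = -0.17946 - 0.20989j
  [+2]  conj(Y_{7,2})(Ω₁) = 0.11112 - 0.51583j ; Y_{7,2}(Ω₂) = -0.41815 + 0.02352j ; Δ = -0.03433 + 0.21831j
  [+3]  conj(Y_{7,3})(Ω₁) = -0.13106 - 0.25986j ; Y_{7,3}(Ω₂) = 0.01338 + 0.15840j ; Δ = 0.03941 - 0.02424j
  [+4]  conj(Y_{7,4})(Ω₁) = -0.09384 - 0.04240j ; Y_{7,4}(Ω₂) = 0.04028 - 0.00455j ; Δ = -0.00397 - 0.00128j
  [+5]  conj(Y_{7,5})(Ω₁) = -0.02449 + 0.00638j ; Y_{7,5}(Ω₂) = -0.00103 - 0.00725j ; Δ = 0.00007 + 0.00017j
  [+6]  conj(Y_{7,6})(Ω₁) = -0.00256 + 0.00347j ; Y_{7,6}(Ω₂) = -0.00091 + 0.00016j ; Δ = 0.00000 - 0.00000j
  [+7]  conj(Y_{7,7})(Ω₁) = 0.00002 + 0.00046j ; Y_{7,7}(Ω₂) = 0.00001 + 0.00007j ; Δ = -0.00000 + 0.00000j
Accumulated sum -0.38891 - 0.00000j; after 4π/(2l+1) scaling, -0.32581 - 0.00000j ⇒ P_7 = -0.325814

-0.325814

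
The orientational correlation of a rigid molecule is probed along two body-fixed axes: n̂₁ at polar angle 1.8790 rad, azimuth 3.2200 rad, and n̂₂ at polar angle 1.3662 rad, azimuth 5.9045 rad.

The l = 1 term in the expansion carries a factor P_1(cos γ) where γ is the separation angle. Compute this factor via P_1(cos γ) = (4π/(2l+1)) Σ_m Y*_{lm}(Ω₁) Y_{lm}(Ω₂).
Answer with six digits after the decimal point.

-0.898855

Term-by-term m-sum for l=1 (normalisation 4π/3 = 4.188790):
  m=-1: (-0.328203-0.025786i) × (+0.314321+0.125065i) = -0.099936-0.049152i  (running Σ = -0.099936-0.049152i)
  m=0: (-0.148216-0.000000i) × (+0.099270+0.000000i) = -0.014713-0.000000i  (running Σ = -0.114650-0.049152i)
  m=1: (+0.328203-0.025786i) × (-0.314321+0.125065i) = -0.099936+0.049152i  (running Σ = -0.214586+0.000000i)
Accumulated sum -0.214586+0.000000i; after 4π/(2l+1) scaling, -0.898855+0.000000i ⇒ P_1 = -0.898855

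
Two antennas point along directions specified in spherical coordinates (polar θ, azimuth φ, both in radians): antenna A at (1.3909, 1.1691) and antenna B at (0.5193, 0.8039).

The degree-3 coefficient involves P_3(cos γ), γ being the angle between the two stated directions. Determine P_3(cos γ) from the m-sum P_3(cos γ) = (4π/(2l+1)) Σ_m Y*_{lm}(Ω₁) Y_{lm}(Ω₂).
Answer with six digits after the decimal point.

-0.345728

Term-by-term m-sum for l=3 (normalisation 4π/7 = 1.795196):
  m=-3: Y*=-0.37107 - 0.14210j  Y=-0.03800 - 0.03400j  product 0.00927 + 0.01802j
  m=-2: Y*=-0.12289 + 0.12739j  Y=-0.00808 - 0.21837j  product 0.02881 + 0.02581j
  m=-1: Y*=-0.10442 - 0.24581j  Y=0.30812 - 0.31974j  product -0.11077 - 0.04235j
  m=+0: Y*=-0.18963 + 0.00000j  Y=0.24900 + 0.00000j  product -0.04722 + 0.00000j
  m=+1: Y*=0.10442 - 0.24581j  Y=-0.30812 - 0.31974j  product -0.11077 + 0.04235j
  m=+2: Y*=-0.12289 - 0.12739j  Y=-0.00808 + 0.21837j  product 0.02881 - 0.02581j
  m=+3: Y*=0.37107 - 0.14210j  Y=0.03800 - 0.03400j  product 0.00927 - 0.01802j
Accumulated sum -0.19258 + 0.00000j; after 4π/(2l+1) scaling, -0.34573 + 0.00000j ⇒ P_3 = -0.345728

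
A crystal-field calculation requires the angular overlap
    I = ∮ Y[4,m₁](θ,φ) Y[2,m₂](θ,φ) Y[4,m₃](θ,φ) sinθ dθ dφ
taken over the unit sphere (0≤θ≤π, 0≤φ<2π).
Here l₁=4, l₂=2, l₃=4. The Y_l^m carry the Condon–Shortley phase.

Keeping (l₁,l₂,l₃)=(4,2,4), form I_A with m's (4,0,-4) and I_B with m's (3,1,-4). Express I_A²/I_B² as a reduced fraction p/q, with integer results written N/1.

4/3

l's match ⇒ only the (l;m) 3-j factors differ between A and B.
A: triangle coeff Δ(4,2,4) = 1/13860; Σ_t [0,0]: t=0:+1/2880 = 1/2880; (3j)²=28/495 [(4 2 4; 4 0 -4)], sign=+1
B: triangle coeff Δ(4,2,4) = 1/13860; Σ_t [1,1]: t=1:−1/1440 = -1/1440; (3j)²=7/165 [(4 2 4; 3 1 -4)], sign=-1
I_A²/I_B² = (28/495)/(7/165) = 4/3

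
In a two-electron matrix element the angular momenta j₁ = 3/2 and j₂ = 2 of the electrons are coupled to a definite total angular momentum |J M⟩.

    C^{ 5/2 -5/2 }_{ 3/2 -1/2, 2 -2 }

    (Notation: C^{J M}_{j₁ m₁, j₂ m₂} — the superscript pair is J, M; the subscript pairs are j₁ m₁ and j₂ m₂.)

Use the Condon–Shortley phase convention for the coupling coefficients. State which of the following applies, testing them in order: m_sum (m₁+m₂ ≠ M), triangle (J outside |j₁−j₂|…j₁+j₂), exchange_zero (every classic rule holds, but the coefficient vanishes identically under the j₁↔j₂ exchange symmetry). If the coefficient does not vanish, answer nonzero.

m-sum: m₁+m₂ = -1/2+(-2) = -5/2, M = -5/2  ✓
triangle: |j₁−j₂| = 1/2 ≤ J = 5/2 ≤ j₁+j₂ = 7/2  ✓
exchange: j₁≠j₂ or m₁≠m₂ — the exchange symmetry imposes no constraint here
value check: CG = +√(4/7) = +0.755929 ≠ 0

nonzero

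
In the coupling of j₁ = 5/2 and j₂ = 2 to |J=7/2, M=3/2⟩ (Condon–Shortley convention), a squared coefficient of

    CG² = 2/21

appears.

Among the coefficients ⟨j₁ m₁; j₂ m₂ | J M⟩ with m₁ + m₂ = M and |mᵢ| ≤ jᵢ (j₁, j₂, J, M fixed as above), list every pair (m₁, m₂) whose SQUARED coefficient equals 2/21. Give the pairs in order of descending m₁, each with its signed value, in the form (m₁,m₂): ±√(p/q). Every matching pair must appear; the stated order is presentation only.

(1/2,1): −√(2/21)

Admissible pairs with m₁+m₂ = M = 3/2: (-1/2,2), (1/2,1), (3/2,0), (5/2,-1)
  (m₁,m₂)=(5/2,-1): CG² = 5/21, CG = +√(5/21)
  (m₁,m₂)=(3/2,0): CG² = 2/7, CG = +√(2/7)
  (m₁,m₂)=(1/2,1): CG² = 2/21, CG = −√(2/21)   ← matches the target
  (m₁,m₂)=(-1/2,2): CG² = 8/21, CG = −√(8/21)
Pairs with CG² = 2/21: (1/2,1): −√(2/21)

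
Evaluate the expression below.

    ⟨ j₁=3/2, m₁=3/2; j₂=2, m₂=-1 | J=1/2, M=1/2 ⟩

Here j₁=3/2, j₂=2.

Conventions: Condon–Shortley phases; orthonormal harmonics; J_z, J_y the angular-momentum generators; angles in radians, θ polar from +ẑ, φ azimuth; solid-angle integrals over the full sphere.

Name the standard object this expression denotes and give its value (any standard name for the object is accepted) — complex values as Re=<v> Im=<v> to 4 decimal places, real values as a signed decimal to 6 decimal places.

Clebsch–Gordan coefficient, +√(1/10) ≈ +0.316228

This is a Clebsch–Gordan (vector-coupling) coefficient.
j₁+j₂−J=3  J+j₁−j₂=0  J−j₁+j₂=1  j₁+j₂+J+1=5
(j₁±m₁, j₂±m₂, J±M) = (3,0,1,3,1,0)
P² = 18/5
sum k=0..0:
  [0] +1/6 = 1/6
S = 1/6
C² = P²·S² = 1/10 ; C = +0.316228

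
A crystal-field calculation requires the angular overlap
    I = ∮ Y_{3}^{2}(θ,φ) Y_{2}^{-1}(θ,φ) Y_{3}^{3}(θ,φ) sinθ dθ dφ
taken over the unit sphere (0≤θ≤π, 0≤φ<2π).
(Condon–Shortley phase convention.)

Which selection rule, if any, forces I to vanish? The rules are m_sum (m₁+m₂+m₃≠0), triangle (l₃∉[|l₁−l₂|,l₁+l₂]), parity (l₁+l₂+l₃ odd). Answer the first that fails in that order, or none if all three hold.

m_sum

m₁+m₂+m₃ = 2 − 1 + 3 = 4  ✗
triangle: |3−2|=1 ≤ l₃=3 ≤ 3+2=5
parity: l₁+l₂+l₃ = 8 is even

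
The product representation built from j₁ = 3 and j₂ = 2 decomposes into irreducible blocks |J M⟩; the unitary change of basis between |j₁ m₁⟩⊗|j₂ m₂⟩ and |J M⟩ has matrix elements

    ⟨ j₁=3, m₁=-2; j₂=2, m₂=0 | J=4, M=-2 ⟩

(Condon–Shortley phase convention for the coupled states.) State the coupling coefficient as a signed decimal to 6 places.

√[9·1!5!3!/10! · 1!5!2!2!2!6!] = √(8640/7)
  +(−1)^0/∏(0,1,5,2,0,1)! = 1/240  (running 1/240)
  +(−1)^1/∏(1,0,4,1,1,2)! = -1/48  (running -1/60)
⟨..|..⟩ = √(8640/7)·(-1/60) = -0.585540

-0.585540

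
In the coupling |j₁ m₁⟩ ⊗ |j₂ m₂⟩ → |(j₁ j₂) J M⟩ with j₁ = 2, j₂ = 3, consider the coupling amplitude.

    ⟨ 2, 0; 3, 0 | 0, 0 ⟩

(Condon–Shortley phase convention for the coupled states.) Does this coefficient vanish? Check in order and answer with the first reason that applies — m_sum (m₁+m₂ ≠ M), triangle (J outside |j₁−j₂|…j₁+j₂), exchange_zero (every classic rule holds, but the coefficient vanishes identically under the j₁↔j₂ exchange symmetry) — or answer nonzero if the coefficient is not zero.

triangle

m-sum: m₁+m₂ = 0+0 = 0, M = 0  ✓
triangle: need |j₁−j₂| ≤ J ≤ j₁+j₂, i.e. J ∈ [1, 5]; J = 0 is outside ✗ ⇒ coefficient is 0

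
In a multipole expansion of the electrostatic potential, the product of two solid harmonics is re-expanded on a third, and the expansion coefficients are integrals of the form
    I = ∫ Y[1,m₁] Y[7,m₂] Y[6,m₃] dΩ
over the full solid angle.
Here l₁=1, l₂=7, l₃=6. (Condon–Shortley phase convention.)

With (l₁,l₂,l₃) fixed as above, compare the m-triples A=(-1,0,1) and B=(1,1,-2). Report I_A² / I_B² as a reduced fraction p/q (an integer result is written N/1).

Shared (l₁,l₂,l₃)=(1,7,6): N and (l;000)² cancel in I_A²/I_B².
A: Δ = 2!·0!·12!/15! = 1/1365; Racah Σ t=2..2: t=2:+1/1209600 = 1/1209600; ⇒ 3j(1 7 6; -1 0 1)² = 1/65, sgn -1
B: Δ = 2!·0!·12!/15! = 1/1365; Racah Σ t=0..0: t=0:+1/1935360 = 1/1935360; ⇒ 3j(1 7 6; 1 1 -2)² = 1/91, sgn +1
I_A²/I_B² = (1/65)/(1/91) = 7/5

7/5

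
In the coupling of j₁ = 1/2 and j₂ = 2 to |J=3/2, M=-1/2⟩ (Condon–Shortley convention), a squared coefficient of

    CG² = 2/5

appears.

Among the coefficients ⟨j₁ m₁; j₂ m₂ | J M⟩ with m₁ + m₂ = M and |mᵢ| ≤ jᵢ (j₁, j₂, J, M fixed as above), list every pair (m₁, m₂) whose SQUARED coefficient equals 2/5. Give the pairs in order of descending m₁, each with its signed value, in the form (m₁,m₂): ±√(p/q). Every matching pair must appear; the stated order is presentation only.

Admissible pairs with m₁+m₂ = M = -1/2: (-1/2,0), (1/2,-1)
  (m₁,m₂)=(1/2,-1): CG² = 3/5, CG = +√(3/5)
  (m₁,m₂)=(-1/2,0): CG² = 2/5, CG = −√(2/5)   ← matches the target
Pairs with CG² = 2/5: (-1/2,0): −√(2/5)

(-1/2,0): −√(2/5)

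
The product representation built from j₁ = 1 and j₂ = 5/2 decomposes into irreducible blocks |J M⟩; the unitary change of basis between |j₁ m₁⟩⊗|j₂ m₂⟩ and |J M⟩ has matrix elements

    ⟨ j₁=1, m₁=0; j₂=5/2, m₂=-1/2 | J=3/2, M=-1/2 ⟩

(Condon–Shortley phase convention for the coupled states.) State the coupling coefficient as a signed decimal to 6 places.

−√(2/5) = -0.632456

triangle: 2!*0!*3!/6! = 12/720
(j±m)!: 1!*1!*2!*3!*1!*2! = 24
prefactor² = (2J+1)*Δ*N² = 8/5
  k=1: −1/(1!*1!*0!*1!*0!*2!) = -1/2
Σ = -1/2  ⇒  CG² = 8/5*(-1/2)² = 2/5
CG = −√(2/5) = -0.632456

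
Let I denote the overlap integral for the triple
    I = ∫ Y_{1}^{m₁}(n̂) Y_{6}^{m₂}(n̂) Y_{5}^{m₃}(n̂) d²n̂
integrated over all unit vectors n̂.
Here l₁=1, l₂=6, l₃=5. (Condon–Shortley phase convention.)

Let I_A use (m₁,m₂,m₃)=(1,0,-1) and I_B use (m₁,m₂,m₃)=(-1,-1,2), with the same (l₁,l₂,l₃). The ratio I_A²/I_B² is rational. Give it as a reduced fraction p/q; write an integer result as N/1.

l's match ⇒ only the (l;m) 3-j factors differ between A and B.
A: triangle coeff Δ(1,6,5) = 1/858; Σ_t [0,0]: t=0:+1/34560 = 1/34560; (3j)²=5/286 [(1 6 5; 1 0 -1)], sign=+1
B: triangle coeff Δ(1,6,5) = 1/858; Σ_t [2,2]: t=2:+1/60480 = 1/60480; (3j)²=5/429 [(1 6 5; -1 -1 2)], sign=-1
I_A²/I_B² = (5/286)/(5/429) = 3/2

3/2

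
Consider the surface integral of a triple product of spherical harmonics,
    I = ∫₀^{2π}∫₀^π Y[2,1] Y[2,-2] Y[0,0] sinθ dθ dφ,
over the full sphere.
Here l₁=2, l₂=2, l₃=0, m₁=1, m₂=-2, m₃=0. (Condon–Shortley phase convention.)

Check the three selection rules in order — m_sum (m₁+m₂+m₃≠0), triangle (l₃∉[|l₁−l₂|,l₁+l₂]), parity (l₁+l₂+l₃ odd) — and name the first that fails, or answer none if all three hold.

azimuthal sum: 1 − 2 + 0 = -1  ✗
0 ≤ 0 ≤ 4 (triangle on l)
L = 2 + 2 + 0 = 4 (even)

m_sum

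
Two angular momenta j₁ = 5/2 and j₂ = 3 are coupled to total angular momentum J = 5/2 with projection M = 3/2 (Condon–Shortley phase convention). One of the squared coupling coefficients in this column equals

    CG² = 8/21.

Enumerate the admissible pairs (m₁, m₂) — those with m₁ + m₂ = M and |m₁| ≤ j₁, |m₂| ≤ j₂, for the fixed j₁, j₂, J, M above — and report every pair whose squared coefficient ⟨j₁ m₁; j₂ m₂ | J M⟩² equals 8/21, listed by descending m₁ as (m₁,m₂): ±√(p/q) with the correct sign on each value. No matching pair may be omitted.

Admissible pairs with m₁+m₂ = M = 3/2: (-3/2,3), (-1/2,2), (1/2,1), (3/2,0), (5/2,-1)
  (m₁,m₂)=(5/2,-1): CG² = 2/7, CG = +√(2/7)
  (m₁,m₂)=(3/2,0): CG² = 7/30, CG = −√(7/30)
  (m₁,m₂)=(1/2,1): CG² = 1/35, CG = +√(1/35)
  (m₁,m₂)=(-1/2,2): CG² = 1/14, CG = +√(1/14)
  (m₁,m₂)=(-3/2,3): CG² = 8/21, CG = −√(8/21)   ← matches the target
Pairs with CG² = 8/21: (-3/2,3): −√(8/21)

(-3/2,3): −√(8/21)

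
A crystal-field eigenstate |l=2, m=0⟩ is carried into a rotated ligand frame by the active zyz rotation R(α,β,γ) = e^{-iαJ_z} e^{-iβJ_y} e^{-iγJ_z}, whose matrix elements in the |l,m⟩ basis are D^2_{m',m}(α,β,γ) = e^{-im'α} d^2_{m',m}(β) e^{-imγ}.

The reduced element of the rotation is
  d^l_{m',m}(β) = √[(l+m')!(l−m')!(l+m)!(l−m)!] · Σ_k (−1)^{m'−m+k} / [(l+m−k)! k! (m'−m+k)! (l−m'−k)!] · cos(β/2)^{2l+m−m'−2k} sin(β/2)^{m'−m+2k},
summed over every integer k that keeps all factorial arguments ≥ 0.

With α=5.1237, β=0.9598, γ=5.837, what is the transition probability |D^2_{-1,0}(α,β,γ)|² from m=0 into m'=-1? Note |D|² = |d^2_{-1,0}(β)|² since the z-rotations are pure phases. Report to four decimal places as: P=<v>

P=0.3312

First d^2_{-1,0}(β=0.9598), then the phase factors e^{-i(-1)α} and e^{-i(0)γ}:
Half-angle: c=0.887041, s=0.461690. N=√(1·6·2·2)=4.898979
Admissible k: 1..2 (factorial args all ≥0)
  k=1: (−1)^0·4.8990/(2)·0.8870^3·0.4617^1 = +0.789328
  k=2: (−1)^1·4.8990/(2)·0.8870^1·0.4617^3 = -0.213832
d^2_{-1,0}(0.9598) = +0.789328 -0.213832 = +0.575497
|D^2_{-1,0}|² = |d^2_{-1,0}(β)|² = (+0.575497)² = 0.331197 (the z-rotation phases have unit modulus)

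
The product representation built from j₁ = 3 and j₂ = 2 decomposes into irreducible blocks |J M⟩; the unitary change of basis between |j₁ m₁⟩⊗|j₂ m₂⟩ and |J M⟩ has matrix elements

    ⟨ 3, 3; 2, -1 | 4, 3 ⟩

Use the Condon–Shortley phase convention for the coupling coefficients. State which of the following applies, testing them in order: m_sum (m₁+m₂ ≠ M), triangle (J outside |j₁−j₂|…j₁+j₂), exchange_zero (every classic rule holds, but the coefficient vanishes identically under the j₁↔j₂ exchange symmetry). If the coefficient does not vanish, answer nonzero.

m_sum

m-sum: m₁+m₂ = 3+(-1) = 2, M = 3  ✗ ⇒ coefficient is 0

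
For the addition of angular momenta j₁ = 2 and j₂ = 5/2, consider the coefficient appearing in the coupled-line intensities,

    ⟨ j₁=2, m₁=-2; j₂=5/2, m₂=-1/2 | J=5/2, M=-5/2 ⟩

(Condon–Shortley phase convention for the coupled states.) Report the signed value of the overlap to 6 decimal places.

+0.462910

j₁+j₂−J=2  J+j₁−j₂=2  J−j₁+j₂=3  j₁+j₂+J+1=8
(j₁±m₁, j₂±m₂, J±M) = (0,4,2,3,0,5)
P² = 864/7
sum k=2..2:
  [2] +1/24 = 1/24
S = 1/24
C² = P²·S² = 3/14 ; C = +0.462910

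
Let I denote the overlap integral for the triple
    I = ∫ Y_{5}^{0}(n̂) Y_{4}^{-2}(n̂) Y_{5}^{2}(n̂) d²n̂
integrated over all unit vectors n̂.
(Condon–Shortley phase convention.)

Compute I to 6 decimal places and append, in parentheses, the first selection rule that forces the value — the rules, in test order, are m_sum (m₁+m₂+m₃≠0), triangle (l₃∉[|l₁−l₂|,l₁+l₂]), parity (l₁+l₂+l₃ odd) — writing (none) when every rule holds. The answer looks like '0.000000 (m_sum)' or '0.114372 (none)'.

-0.099440 (none)

Rules hold: Σm=0, L=14 even, 1≤5≤9.
N = 11·9·11 = 1089
Δ = 4!·6!·4!/15! = 1/3153150
Racah Σ t=0..4: t=0:+1/69120 t=1:−1/1728 t=2:+1/576 t=3:−1/1728 t=4:+1/69120 = 7/11520
⇒ 3j(5 4 5; 0 0 0)² = 2/143, sgn -1
Racah Σ t=0..2: t=0:+1/11520 t=1:−1/1728 t=2:+1/3456 = -7/34560
⇒ 3j(5 4 5; 0 -2 2)² = 7/858, sgn +1
4πI² = N·(3j₀)²·(3jₘ)² = 21/169
I = -1·√(0.12426/4π) = -0.09944006
No selection rule forces the value: the integral is nonzero (none).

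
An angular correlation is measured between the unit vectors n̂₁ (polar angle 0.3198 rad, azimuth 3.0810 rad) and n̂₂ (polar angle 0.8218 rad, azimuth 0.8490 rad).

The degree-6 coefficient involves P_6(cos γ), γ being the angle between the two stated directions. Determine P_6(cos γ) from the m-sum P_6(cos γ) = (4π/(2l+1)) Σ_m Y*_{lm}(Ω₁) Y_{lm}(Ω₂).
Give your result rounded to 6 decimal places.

0.320136

Expand P_6 via completeness: Σ_{m} conj(Y_{6,m}) at Ω₁ times Y_{6,m} at Ω₂ —
  [-6]  conj(Y_{6,-6})(Ω₁) = (0.000436, -0.000166) ; Y_{6,-6}(Ω₂) = (0.027762, 0.069182) ; Δ = (0.000024, 0.000026)
  [-5]  conj(Y_{6,-5})(Ω₁) = (-0.004656, 0.001455) ; Y_{6,-5}(Ω₂) = (-0.108171, 0.214333) ; Δ = (0.000192, -0.001155)
  [-4]  conj(Y_{6,-4})(Ω₁) = (0.030153, -0.007455) ; Y_{6,-4}(Ω₂) = (-0.407285, 0.105911) ; Δ = (-0.011491, 0.006230)
  [-3]  conj(Y_{6,-3})(Ω₁) = (-0.130628, 0.024010) ; Y_{6,-3}(Ω₂) = (-0.303080, -0.204951) ; Δ = (0.044512, 0.019495)
  [-2]  conj(Y_{6,-2})(Ω₁) = (0.369967, -0.045055) ; Y_{6,-2}(Ω₂) = (0.005582, 0.043649) ; Δ = (0.004032, 0.015897)
  [-1]  conj(Y_{6,-1})(Ω₁) = (-0.584698, 0.035472) ; Y_{6,-1}(Ω₂) = (-0.246435, 0.279960) ; Δ = (0.134159, -0.172433)
  [+0]  conj(Y_{6,0})(Ω₁) = (0.182149, -0.000000) ; Y_{6,0}(Ω₂) = (-0.064069, 0.000000) ; Δ = (-0.011670, 0.000000)
  [+1]  conj(Y_{6,1})(Ω₁) = (0.584698, 0.035472) ; Y_{6,1}(Ω₂) = (0.246435, 0.279960) ; Δ = (0.134159, 0.172433)
  [+2]  conj(Y_{6,2})(Ω₁) = (0.369967, 0.045055) ; Y_{6,2}(Ω₂) = (0.005582, -0.043649) ; Δ = (0.004032, -0.015897)
  [+3]  conj(Y_{6,3})(Ω₁) = (0.130628, 0.024010) ; Y_{6,3}(Ω₂) = (0.303080, -0.204951) ; Δ = (0.044512, -0.019495)
  [+4]  conj(Y_{6,4})(Ω₁) = (0.030153, 0.007455) ; Y_{6,4}(Ω₂) = (-0.407285, -0.105911) ; Δ = (-0.011491, -0.006230)
  [+5]  conj(Y_{6,5})(Ω₁) = (0.004656, 0.001455) ; Y_{6,5}(Ω₂) = (0.108171, 0.214333) ; Δ = (0.000192, 0.001155)
  [+6]  conj(Y_{6,6})(Ω₁) = (0.000436, 0.000166) ; Y_{6,6}(Ω₂) = (0.027762, -0.069182) ; Δ = (0.000024, -0.000026)
Accumulated sum (0.331183, -0.000000); after 4π/(2l+1) scaling, (0.320136, -0.000000) ⇒ P_6 = 0.320136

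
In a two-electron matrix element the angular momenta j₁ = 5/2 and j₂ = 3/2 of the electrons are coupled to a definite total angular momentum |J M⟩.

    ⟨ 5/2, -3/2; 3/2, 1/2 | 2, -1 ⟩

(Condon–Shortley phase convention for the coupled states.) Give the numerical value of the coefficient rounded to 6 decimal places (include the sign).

triangle: 2!·3!·1!/7! = 12/5040
(j±m)!: 1!·4!·2!·1!·1!·3! = 288
prefactor² = (2J+1)·Δ·N² = 24/7
  k=1: −1/(1!·1!·3!·1!·0!·0!) = -1/6
  k=2: +1/(2!·0!·2!·0!·1!·1!) = 1/4
Σ = 1/12  ⇒  CG² = 24/7·(1/12)² = 1/42
CG = +√(1/42) = +0.154303

+√(1/42) = +0.154303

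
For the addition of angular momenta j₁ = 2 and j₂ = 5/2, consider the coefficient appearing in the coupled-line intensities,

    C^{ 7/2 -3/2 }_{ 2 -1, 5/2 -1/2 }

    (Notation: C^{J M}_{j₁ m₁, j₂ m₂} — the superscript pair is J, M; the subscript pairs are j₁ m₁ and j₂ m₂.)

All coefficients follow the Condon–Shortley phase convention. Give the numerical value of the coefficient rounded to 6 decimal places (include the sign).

triangle: 1!·3!·4!/9! = 144/362880
(j±m)!: 1!·3!·2!·3!·2!·5! = 17280
prefactor² = (2J+1)·Δ·N² = 384/7
  k=0: +1/(0!·1!·3!·2!·0!·2!) = 1/24
  k=1: −1/(1!·0!·2!·1!·1!·3!) = -1/12
Σ = -1/24  ⇒  CG² = 384/7·(-1/24)² = 2/21
CG = −√(2/21) = -0.308607

-0.308607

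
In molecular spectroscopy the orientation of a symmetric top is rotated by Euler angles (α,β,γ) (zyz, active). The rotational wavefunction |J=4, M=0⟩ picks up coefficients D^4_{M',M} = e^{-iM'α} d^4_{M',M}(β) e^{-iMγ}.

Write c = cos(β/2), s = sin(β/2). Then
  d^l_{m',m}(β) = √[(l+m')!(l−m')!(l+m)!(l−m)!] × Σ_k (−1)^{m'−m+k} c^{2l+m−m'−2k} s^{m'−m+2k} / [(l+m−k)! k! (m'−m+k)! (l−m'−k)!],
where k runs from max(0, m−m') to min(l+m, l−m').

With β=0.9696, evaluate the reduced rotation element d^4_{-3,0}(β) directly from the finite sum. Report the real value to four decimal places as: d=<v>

d=0.4692

d^4_{-3,0}(β=0.9696) via the finite sum:
Half-angle: c=0.884768, s=0.466031. N=√(1·5040·24·24)=1703.830978
The bounds max(0,m−m')=3 and min(l+m,l−m')=4 give 2 terms
  k=3: (−1)^0·1703.8310/(144)·0.8848^5·0.4660^3 = +0.649317
  k=4: (−1)^1·1703.8310/(144)·0.8848^3·0.4660^5 = -0.180148
d^4_{-3,0}(0.9696) = +0.649317 -0.180148 = +0.469170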